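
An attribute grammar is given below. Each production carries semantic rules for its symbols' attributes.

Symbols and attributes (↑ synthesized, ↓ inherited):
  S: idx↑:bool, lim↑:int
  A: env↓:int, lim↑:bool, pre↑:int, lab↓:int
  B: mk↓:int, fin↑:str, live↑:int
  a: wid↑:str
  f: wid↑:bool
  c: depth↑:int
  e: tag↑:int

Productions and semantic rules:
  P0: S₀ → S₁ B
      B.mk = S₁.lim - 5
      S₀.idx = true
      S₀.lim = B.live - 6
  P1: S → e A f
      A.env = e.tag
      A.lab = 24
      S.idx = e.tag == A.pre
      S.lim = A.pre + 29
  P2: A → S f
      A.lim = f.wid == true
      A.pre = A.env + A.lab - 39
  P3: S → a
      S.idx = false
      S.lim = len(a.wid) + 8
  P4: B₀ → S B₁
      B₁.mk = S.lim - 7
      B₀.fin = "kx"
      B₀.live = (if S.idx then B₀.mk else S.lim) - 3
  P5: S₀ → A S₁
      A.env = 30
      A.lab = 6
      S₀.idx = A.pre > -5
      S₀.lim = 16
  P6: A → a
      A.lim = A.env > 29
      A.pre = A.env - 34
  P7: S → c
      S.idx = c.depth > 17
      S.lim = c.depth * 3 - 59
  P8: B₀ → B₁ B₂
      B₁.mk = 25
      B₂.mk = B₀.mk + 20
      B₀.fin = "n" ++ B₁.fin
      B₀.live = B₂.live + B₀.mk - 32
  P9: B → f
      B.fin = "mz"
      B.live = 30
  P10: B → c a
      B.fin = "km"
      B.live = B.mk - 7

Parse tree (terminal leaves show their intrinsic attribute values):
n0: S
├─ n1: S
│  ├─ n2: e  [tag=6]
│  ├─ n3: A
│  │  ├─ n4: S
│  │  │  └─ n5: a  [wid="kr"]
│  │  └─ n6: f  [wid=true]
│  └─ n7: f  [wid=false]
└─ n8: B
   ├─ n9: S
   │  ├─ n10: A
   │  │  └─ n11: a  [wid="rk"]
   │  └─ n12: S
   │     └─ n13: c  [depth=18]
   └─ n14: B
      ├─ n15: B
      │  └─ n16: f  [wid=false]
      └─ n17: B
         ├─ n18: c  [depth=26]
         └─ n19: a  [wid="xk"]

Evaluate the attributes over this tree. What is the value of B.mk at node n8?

1. n2.tag = 6  [terminal]
2. n3.env = 6  [e.tag]
3. n3.lab = 24  [24]
4. n5.wid = "kr"  [terminal]
5. n4.idx = false  [false]
6. n4.lim = 10  [len(a.wid) + 8]
7. n6.wid = true  [terminal]
8. n3.lim = true  [f.wid == true]
9. n3.pre = -9  [A.env + A.lab - 39]
10. n7.wid = false  [terminal]
11. n1.idx = false  [e.tag == A.pre]
12. n1.lim = 20  [A.pre + 29]
13. n8.mk = 15  [S₁.lim - 5]
14. n10.env = 30  [30]
15. n10.lab = 6  [6]
16. n11.wid = "rk"  [terminal]
17. n10.lim = true  [A.env > 29]
18. n10.pre = -4  [A.env - 34]
19. n13.depth = 18  [terminal]
20. n12.idx = true  [c.depth > 17]
21. n12.lim = -5  [c.depth * 3 - 59]
22. n9.idx = true  [A.pre > -5]
23. n9.lim = 16  [16]
24. n14.mk = 9  [S.lim - 7]
25. n15.mk = 25  [25]
26. n16.wid = false  [terminal]
27. n15.fin = "mz"  ["mz"]
28. n15.live = 30  [30]
29. n17.mk = 29  [B₀.mk + 20]
30. n18.depth = 26  [terminal]
31. n19.wid = "xk"  [terminal]
32. n17.fin = "km"  ["km"]
33. n17.live = 22  [B.mk - 7]
34. n14.fin = "nmz"  ["n" ++ B₁.fin]
35. n14.live = -1  [B₂.live + B₀.mk - 32]
36. n8.fin = "kx"  ["kx"]
37. n8.live = 12  [(if S.idx then B₀.mk else S.lim) - 3]
38. n0.idx = true  [true]
39. n0.lim = 6  [B.live - 6]

15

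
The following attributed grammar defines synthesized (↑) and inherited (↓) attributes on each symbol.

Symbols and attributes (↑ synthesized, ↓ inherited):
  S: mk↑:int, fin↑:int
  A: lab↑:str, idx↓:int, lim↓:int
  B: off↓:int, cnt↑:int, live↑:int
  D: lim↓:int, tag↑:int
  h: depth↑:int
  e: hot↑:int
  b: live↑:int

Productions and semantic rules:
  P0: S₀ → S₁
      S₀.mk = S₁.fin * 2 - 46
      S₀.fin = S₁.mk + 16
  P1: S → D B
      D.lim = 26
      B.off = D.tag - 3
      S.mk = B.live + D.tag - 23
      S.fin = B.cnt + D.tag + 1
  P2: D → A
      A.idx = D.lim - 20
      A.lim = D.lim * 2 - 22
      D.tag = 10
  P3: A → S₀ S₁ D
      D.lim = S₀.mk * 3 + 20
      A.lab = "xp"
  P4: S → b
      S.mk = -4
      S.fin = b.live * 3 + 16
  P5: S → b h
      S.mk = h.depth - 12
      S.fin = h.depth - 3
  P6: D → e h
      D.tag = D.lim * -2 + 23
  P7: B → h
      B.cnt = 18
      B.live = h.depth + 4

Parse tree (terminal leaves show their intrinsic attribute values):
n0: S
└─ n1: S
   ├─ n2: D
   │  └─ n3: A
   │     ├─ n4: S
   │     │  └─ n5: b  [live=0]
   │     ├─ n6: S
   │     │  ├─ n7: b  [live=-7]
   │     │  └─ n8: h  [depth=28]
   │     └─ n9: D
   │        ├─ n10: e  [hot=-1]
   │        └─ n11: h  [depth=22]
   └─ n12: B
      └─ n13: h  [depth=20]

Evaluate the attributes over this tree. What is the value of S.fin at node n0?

1. n2.lim = 26  [26]
2. n3.idx = 6  [D.lim - 20]
3. n3.lim = 30  [D.lim * 2 - 22]
4. n5.live = 0  [terminal]
5. n4.mk = -4  [-4]
6. n4.fin = 16  [b.live * 3 + 16]
7. n7.live = -7  [terminal]
8. n8.depth = 28  [terminal]
9. n6.mk = 16  [h.depth - 12]
10. n6.fin = 25  [h.depth - 3]
11. n9.lim = 8  [S₀.mk * 3 + 20]
12. n10.hot = -1  [terminal]
13. n11.depth = 22  [terminal]
14. n9.tag = 7  [D.lim * -2 + 23]
15. n3.lab = "xp"  ["xp"]
16. n2.tag = 10  [10]
17. n12.off = 7  [D.tag - 3]
18. n13.depth = 20  [terminal]
19. n12.cnt = 18  [18]
20. n12.live = 24  [h.depth + 4]
21. n1.mk = 11  [B.live + D.tag - 23]
22. n1.fin = 29  [B.cnt + D.tag + 1]
23. n0.mk = 12  [S₁.fin * 2 - 46]
24. n0.fin = 27  [S₁.mk + 16]

27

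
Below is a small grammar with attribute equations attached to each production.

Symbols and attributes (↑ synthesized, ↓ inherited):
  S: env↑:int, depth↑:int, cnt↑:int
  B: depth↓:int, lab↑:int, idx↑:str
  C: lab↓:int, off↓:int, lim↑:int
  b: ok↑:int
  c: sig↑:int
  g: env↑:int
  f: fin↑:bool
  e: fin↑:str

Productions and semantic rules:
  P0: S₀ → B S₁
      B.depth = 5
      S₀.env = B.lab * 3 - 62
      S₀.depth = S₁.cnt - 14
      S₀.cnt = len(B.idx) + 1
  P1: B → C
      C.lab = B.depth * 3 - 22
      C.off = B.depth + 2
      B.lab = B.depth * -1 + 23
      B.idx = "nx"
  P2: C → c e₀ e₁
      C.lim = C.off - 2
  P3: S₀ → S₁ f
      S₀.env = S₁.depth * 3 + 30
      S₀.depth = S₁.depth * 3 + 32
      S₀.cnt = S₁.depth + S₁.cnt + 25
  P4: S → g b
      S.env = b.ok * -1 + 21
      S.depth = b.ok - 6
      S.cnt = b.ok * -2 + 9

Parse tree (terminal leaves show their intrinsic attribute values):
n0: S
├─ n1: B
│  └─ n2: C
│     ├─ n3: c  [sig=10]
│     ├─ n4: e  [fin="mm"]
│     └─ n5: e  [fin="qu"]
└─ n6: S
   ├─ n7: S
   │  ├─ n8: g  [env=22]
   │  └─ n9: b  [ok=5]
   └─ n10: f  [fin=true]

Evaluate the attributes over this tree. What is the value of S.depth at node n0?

1. n1.depth = 5  [5]
2. n2.lab = -7  [B.depth * 3 - 22]
3. n2.off = 7  [B.depth + 2]
4. n3.sig = 10  [terminal]
5. n4.fin = "mm"  [terminal]
6. n5.fin = "qu"  [terminal]
7. n2.lim = 5  [C.off - 2]
8. n1.lab = 18  [B.depth * -1 + 23]
9. n1.idx = "nx"  ["nx"]
10. n8.env = 22  [terminal]
11. n9.ok = 5  [terminal]
12. n7.env = 16  [b.ok * -1 + 21]
13. n7.depth = -1  [b.ok - 6]
14. n7.cnt = -1  [b.ok * -2 + 9]
15. n10.fin = true  [terminal]
16. n6.env = 27  [S₁.depth * 3 + 30]
17. n6.depth = 29  [S₁.depth * 3 + 32]
18. n6.cnt = 23  [S₁.depth + S₁.cnt + 25]
19. n0.env = -8  [B.lab * 3 - 62]
20. n0.depth = 9  [S₁.cnt - 14]
21. n0.cnt = 3  [len(B.idx) + 1]

9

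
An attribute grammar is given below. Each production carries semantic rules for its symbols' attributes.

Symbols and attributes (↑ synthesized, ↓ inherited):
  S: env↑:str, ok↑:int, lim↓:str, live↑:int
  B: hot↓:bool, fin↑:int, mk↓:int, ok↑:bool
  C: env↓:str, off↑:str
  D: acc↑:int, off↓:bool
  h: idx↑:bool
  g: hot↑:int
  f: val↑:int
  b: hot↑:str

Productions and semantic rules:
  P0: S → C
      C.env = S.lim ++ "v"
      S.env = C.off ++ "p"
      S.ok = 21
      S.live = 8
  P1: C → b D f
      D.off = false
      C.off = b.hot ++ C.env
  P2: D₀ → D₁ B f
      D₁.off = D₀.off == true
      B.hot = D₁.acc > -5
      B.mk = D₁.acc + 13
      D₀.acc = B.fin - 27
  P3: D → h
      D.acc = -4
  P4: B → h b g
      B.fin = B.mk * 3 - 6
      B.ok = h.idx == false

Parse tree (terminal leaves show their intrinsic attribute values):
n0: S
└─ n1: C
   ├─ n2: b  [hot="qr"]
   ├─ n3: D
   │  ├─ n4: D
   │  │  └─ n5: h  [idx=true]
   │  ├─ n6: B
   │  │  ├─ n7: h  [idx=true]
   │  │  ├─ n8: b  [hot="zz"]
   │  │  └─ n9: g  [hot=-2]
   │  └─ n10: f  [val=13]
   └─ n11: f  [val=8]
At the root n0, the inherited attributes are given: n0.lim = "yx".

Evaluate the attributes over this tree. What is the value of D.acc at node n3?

1. n0.lim = "yx"  [given at root]
2. n1.env = "yxv"  [S.lim ++ "v"]
3. n2.hot = "qr"  [terminal]
4. n3.off = false  [false]
5. n4.off = false  [D₀.off == true]
6. n5.idx = true  [terminal]
7. n4.acc = -4  [-4]
8. n6.hot = true  [D₁.acc > -5]
9. n6.mk = 9  [D₁.acc + 13]
10. n7.idx = true  [terminal]
11. n8.hot = "zz"  [terminal]
12. n9.hot = -2  [terminal]
13. n6.fin = 21  [B.mk * 3 - 6]
14. n6.ok = false  [h.idx == false]
15. n10.val = 13  [terminal]
16. n3.acc = -6  [B.fin - 27]
17. n11.val = 8  [terminal]
18. n1.off = "qryxv"  [b.hot ++ C.env]
19. n0.env = "qryxvp"  [C.off ++ "p"]
20. n0.ok = 21  [21]
21. n0.live = 8  [8]

-6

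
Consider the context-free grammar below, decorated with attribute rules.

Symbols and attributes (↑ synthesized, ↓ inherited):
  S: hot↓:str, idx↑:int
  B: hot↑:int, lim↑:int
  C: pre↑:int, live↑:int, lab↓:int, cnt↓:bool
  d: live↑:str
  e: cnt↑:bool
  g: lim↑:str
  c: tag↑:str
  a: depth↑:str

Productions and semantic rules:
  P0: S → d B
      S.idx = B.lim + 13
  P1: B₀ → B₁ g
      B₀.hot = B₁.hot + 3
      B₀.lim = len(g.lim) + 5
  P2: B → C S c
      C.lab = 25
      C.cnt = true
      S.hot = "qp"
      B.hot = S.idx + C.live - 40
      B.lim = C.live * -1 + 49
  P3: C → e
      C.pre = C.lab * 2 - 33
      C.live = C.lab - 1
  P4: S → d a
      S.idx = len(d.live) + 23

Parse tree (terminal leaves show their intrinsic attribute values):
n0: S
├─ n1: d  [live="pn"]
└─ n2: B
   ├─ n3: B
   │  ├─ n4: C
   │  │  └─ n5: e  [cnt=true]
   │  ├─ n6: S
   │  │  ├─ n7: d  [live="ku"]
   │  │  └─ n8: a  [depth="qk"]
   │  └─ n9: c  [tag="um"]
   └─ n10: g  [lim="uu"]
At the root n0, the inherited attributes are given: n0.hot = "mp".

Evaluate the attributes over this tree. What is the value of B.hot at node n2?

12

1. n0.hot = "mp"  [given at root]
2. n1.live = "pn"  [terminal]
3. n4.lab = 25  [25]
4. n4.cnt = true  [true]
5. n5.cnt = true  [terminal]
6. n4.pre = 17  [C.lab * 2 - 33]
7. n4.live = 24  [C.lab - 1]
8. n6.hot = "qp"  ["qp"]
9. n7.live = "ku"  [terminal]
10. n8.depth = "qk"  [terminal]
11. n6.idx = 25  [len(d.live) + 23]
12. n9.tag = "um"  [terminal]
13. n3.hot = 9  [S.idx + C.live - 40]
14. n3.lim = 25  [C.live * -1 + 49]
15. n10.lim = "uu"  [terminal]
16. n2.hot = 12  [B₁.hot + 3]
17. n2.lim = 7  [len(g.lim) + 5]
18. n0.idx = 20  [B.lim + 13]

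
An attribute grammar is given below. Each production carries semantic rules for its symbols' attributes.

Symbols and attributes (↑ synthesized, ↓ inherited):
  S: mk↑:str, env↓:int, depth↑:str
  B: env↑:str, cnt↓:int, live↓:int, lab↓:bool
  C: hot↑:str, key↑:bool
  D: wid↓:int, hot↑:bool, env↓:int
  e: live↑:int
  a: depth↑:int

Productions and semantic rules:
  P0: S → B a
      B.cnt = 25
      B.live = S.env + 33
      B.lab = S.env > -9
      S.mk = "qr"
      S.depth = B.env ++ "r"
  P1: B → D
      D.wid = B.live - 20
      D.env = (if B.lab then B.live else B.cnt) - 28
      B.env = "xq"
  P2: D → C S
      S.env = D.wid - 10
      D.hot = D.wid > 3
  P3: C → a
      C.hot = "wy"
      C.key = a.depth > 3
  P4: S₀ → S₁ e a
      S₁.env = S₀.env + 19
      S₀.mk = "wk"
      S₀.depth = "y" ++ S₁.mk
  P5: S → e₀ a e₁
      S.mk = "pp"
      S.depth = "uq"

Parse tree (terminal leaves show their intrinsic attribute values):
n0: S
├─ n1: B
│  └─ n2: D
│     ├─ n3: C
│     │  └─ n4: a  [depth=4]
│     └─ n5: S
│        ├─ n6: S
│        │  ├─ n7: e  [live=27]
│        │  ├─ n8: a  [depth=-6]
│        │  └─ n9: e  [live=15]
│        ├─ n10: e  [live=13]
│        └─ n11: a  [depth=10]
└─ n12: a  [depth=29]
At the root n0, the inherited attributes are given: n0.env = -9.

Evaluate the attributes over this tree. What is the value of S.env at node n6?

1. n0.env = -9  [given at root]
2. n1.cnt = 25  [25]
3. n1.live = 24  [S.env + 33]
4. n1.lab = false  [S.env > -9]
5. n2.wid = 4  [B.live - 20]
6. n2.env = -3  [(if B.lab then B.live else B.cnt) - 28]
7. n4.depth = 4  [terminal]
8. n3.hot = "wy"  ["wy"]
9. n3.key = true  [a.depth > 3]
10. n5.env = -6  [D.wid - 10]
11. n6.env = 13  [S₀.env + 19]
12. n7.live = 27  [terminal]
13. n8.depth = -6  [terminal]
14. n9.live = 15  [terminal]
15. n6.mk = "pp"  ["pp"]
16. n6.depth = "uq"  ["uq"]
17. n10.live = 13  [terminal]
18. n11.depth = 10  [terminal]
19. n5.mk = "wk"  ["wk"]
20. n5.depth = "ypp"  ["y" ++ S₁.mk]
21. n2.hot = true  [D.wid > 3]
22. n1.env = "xq"  ["xq"]
23. n12.depth = 29  [terminal]
24. n0.mk = "qr"  ["qr"]
25. n0.depth = "xqr"  [B.env ++ "r"]

13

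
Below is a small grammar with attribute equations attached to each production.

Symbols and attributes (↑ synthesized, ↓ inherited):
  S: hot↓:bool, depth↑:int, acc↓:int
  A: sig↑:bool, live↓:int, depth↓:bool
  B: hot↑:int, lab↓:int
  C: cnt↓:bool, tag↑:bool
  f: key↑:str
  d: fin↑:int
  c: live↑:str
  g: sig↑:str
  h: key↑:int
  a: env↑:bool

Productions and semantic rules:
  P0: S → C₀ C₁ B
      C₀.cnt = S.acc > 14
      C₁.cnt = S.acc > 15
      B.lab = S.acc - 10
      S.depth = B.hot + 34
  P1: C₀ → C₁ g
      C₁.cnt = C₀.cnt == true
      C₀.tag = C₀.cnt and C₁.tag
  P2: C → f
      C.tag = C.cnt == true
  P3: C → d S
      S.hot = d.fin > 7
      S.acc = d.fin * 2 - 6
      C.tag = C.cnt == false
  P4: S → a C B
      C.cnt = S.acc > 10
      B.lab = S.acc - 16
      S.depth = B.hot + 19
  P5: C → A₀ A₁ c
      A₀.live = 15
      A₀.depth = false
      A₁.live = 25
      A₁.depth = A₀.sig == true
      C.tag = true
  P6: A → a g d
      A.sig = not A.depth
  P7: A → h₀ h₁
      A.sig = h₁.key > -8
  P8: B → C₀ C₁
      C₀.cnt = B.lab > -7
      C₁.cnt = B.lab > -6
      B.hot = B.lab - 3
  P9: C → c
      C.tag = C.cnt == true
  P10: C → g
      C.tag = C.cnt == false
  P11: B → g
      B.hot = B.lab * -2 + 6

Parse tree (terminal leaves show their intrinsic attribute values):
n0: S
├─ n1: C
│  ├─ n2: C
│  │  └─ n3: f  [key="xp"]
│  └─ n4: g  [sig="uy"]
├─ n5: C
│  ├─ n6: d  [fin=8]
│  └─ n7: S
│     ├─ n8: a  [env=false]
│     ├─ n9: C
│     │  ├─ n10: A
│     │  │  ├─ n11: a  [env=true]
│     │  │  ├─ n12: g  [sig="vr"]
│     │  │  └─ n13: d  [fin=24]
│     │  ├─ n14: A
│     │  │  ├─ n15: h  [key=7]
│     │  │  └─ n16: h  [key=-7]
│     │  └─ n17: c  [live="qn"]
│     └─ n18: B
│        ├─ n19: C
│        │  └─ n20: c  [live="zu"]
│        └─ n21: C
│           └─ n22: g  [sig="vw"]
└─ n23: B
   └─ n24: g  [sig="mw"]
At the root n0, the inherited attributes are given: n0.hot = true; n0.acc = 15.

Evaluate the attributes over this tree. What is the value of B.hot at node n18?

1. n0.hot = true  [given at root]
2. n0.acc = 15  [given at root]
3. n1.cnt = true  [S.acc > 14]
4. n2.cnt = true  [C₀.cnt == true]
5. n3.key = "xp"  [terminal]
6. n2.tag = true  [C.cnt == true]
7. n4.sig = "uy"  [terminal]
8. n1.tag = true  [C₀.cnt and C₁.tag]
9. n5.cnt = false  [S.acc > 15]
10. n6.fin = 8  [terminal]
11. n7.hot = true  [d.fin > 7]
12. n7.acc = 10  [d.fin * 2 - 6]
13. n8.env = false  [terminal]
14. n9.cnt = false  [S.acc > 10]
15. n10.live = 15  [15]
16. n10.depth = false  [false]
17. n11.env = true  [terminal]
18. n12.sig = "vr"  [terminal]
19. n13.fin = 24  [terminal]
20. n10.sig = true  [not A.depth]
21. n14.live = 25  [25]
22. n14.depth = true  [A₀.sig == true]
23. n15.key = 7  [terminal]
24. n16.key = -7  [terminal]
25. n14.sig = true  [h₁.key > -8]
26. n17.live = "qn"  [terminal]
27. n9.tag = true  [true]
28. n18.lab = -6  [S.acc - 16]
29. n19.cnt = true  [B.lab > -7]
30. n20.live = "zu"  [terminal]
31. n19.tag = true  [C.cnt == true]
32. n21.cnt = false  [B.lab > -6]
33. n22.sig = "vw"  [terminal]
34. n21.tag = true  [C.cnt == false]
35. n18.hot = -9  [B.lab - 3]
36. n7.depth = 10  [B.hot + 19]
37. n5.tag = true  [C.cnt == false]
38. n23.lab = 5  [S.acc - 10]
39. n24.sig = "mw"  [terminal]
40. n23.hot = -4  [B.lab * -2 + 6]
41. n0.depth = 30  [B.hot + 34]

-9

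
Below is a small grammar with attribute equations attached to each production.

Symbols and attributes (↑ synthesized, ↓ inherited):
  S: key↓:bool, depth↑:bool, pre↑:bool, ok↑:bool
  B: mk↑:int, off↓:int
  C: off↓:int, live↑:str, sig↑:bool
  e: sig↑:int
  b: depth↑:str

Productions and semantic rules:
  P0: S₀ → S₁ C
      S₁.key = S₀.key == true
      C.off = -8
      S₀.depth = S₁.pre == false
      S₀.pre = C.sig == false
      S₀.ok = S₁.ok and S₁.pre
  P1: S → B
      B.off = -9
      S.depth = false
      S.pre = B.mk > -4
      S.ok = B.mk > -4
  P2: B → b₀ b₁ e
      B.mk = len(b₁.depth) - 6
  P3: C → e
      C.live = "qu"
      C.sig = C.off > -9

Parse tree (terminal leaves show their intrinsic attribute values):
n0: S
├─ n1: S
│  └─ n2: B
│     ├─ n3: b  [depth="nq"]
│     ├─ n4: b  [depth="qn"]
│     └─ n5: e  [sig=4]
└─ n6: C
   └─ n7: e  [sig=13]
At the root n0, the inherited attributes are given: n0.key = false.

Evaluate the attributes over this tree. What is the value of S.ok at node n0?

1. n0.key = false  [given at root]
2. n1.key = false  [S₀.key == true]
3. n2.off = -9  [-9]
4. n3.depth = "nq"  [terminal]
5. n4.depth = "qn"  [terminal]
6. n5.sig = 4  [terminal]
7. n2.mk = -4  [len(b₁.depth) - 6]
8. n1.depth = false  [false]
9. n1.pre = false  [B.mk > -4]
10. n1.ok = false  [B.mk > -4]
11. n6.off = -8  [-8]
12. n7.sig = 13  [terminal]
13. n6.live = "qu"  ["qu"]
14. n6.sig = true  [C.off > -9]
15. n0.depth = true  [S₁.pre == false]
16. n0.pre = false  [C.sig == false]
17. n0.ok = false  [S₁.ok and S₁.pre]

false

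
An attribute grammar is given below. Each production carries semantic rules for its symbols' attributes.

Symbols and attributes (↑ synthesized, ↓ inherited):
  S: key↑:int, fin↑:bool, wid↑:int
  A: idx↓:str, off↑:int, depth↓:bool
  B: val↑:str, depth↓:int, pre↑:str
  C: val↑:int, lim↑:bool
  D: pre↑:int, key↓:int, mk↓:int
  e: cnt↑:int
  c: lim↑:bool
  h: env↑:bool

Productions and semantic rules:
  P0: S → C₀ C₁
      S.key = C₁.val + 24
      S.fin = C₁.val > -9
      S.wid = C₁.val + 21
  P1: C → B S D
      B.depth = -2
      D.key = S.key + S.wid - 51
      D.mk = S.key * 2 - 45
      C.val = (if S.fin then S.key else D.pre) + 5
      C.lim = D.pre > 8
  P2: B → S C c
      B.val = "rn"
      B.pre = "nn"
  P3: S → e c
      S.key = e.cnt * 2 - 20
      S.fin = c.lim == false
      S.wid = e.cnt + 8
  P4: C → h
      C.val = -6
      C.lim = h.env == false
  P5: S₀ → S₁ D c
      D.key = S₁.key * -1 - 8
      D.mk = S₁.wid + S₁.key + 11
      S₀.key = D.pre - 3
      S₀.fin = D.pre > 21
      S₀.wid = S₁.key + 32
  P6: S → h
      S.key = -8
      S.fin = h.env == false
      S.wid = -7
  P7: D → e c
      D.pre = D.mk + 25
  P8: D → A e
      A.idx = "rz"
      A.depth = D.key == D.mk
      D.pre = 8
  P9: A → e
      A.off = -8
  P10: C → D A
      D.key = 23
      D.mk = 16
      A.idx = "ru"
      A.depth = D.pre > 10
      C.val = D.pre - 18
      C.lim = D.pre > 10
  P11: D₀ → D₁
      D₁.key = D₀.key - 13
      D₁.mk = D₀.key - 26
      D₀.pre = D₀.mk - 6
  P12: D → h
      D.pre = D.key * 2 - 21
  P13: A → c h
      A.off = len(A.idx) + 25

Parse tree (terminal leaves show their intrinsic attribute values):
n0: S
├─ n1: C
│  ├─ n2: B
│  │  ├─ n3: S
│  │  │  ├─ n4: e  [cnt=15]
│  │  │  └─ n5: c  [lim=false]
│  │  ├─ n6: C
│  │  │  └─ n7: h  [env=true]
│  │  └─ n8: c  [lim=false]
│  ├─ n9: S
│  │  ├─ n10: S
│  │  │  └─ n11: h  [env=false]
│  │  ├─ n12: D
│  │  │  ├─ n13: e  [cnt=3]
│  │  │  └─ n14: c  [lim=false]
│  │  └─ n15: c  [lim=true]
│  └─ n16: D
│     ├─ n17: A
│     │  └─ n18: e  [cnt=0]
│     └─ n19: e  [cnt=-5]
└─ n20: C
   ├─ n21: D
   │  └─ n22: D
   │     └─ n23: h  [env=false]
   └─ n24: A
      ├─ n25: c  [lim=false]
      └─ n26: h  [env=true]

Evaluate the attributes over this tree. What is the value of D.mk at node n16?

1. n2.depth = -2  [-2]
2. n4.cnt = 15  [terminal]
3. n5.lim = false  [terminal]
4. n3.key = 10  [e.cnt * 2 - 20]
5. n3.fin = true  [c.lim == false]
6. n3.wid = 23  [e.cnt + 8]
7. n7.env = true  [terminal]
8. n6.val = -6  [-6]
9. n6.lim = false  [h.env == false]
10. n8.lim = false  [terminal]
11. n2.val = "rn"  ["rn"]
12. n2.pre = "nn"  ["nn"]
13. n11.env = false  [terminal]
14. n10.key = -8  [-8]
15. n10.fin = true  [h.env == false]
16. n10.wid = -7  [-7]
17. n12.key = 0  [S₁.key * -1 - 8]
18. n12.mk = -4  [S₁.wid + S₁.key + 11]
19. n13.cnt = 3  [terminal]
20. n14.lim = false  [terminal]
21. n12.pre = 21  [D.mk + 25]
22. n15.lim = true  [terminal]
23. n9.key = 18  [D.pre - 3]
24. n9.fin = false  [D.pre > 21]
25. n9.wid = 24  [S₁.key + 32]
26. n16.key = -9  [S.key + S.wid - 51]
27. n16.mk = -9  [S.key * 2 - 45]
28. n17.idx = "rz"  ["rz"]
29. n17.depth = true  [D.key == D.mk]
30. n18.cnt = 0  [terminal]
31. n17.off = -8  [-8]
32. n19.cnt = -5  [terminal]
33. n16.pre = 8  [8]
34. n1.val = 13  [(if S.fin then S.key else D.pre) + 5]
35. n1.lim = false  [D.pre > 8]
36. n21.key = 23  [23]
37. n21.mk = 16  [16]
38. n22.key = 10  [D₀.key - 13]
39. n22.mk = -3  [D₀.key - 26]
40. n23.env = false  [terminal]
41. n22.pre = -1  [D.key * 2 - 21]
42. n21.pre = 10  [D₀.mk - 6]
43. n24.idx = "ru"  ["ru"]
44. n24.depth = false  [D.pre > 10]
45. n25.lim = false  [terminal]
46. n26.env = true  [terminal]
47. n24.off = 27  [len(A.idx) + 25]
48. n20.val = -8  [D.pre - 18]
49. n20.lim = false  [D.pre > 10]
50. n0.key = 16  [C₁.val + 24]
51. n0.fin = true  [C₁.val > -9]
52. n0.wid = 13  [C₁.val + 21]

-9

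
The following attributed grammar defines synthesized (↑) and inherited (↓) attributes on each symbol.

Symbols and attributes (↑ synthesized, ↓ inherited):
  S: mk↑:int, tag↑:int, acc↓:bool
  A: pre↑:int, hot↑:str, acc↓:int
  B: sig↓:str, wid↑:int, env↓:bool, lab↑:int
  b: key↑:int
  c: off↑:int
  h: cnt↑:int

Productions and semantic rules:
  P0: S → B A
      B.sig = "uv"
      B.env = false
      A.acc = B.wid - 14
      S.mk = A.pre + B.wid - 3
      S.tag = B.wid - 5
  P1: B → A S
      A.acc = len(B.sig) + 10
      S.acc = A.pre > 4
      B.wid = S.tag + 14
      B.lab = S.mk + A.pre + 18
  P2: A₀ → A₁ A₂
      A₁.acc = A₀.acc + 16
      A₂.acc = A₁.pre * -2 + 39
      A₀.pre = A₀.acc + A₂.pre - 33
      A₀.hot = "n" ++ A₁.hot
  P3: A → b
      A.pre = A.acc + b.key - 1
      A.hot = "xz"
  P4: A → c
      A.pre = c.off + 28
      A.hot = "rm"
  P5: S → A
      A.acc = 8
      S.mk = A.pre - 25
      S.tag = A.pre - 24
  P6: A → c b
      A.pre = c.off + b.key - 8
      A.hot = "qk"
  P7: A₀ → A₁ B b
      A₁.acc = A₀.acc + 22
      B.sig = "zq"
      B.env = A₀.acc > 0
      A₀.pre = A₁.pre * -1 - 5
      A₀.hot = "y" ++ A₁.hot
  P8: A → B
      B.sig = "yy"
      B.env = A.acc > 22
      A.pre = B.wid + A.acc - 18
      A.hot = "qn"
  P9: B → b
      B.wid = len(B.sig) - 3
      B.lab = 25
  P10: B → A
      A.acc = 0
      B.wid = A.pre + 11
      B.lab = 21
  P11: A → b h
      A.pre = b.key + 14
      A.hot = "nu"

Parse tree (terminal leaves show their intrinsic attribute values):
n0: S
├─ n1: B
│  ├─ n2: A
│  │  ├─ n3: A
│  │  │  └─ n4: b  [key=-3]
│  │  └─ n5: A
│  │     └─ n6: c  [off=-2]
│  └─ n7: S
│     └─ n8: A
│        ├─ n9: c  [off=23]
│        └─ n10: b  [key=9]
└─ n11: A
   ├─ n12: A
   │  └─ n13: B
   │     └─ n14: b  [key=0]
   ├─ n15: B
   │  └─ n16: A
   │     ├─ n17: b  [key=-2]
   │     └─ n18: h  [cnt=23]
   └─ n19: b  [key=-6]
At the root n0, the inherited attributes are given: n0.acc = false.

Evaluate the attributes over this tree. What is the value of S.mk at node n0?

1. n0.acc = false  [given at root]
2. n1.sig = "uv"  ["uv"]
3. n1.env = false  [false]
4. n2.acc = 12  [len(B.sig) + 10]
5. n3.acc = 28  [A₀.acc + 16]
6. n4.key = -3  [terminal]
7. n3.pre = 24  [A.acc + b.key - 1]
8. n3.hot = "xz"  ["xz"]
9. n5.acc = -9  [A₁.pre * -2 + 39]
10. n6.off = -2  [terminal]
11. n5.pre = 26  [c.off + 28]
12. n5.hot = "rm"  ["rm"]
13. n2.pre = 5  [A₀.acc + A₂.pre - 33]
14. n2.hot = "nxz"  ["n" ++ A₁.hot]
15. n7.acc = true  [A.pre > 4]
16. n8.acc = 8  [8]
17. n9.off = 23  [terminal]
18. n10.key = 9  [terminal]
19. n8.pre = 24  [c.off + b.key - 8]
20. n8.hot = "qk"  ["qk"]
21. n7.mk = -1  [A.pre - 25]
22. n7.tag = 0  [A.pre - 24]
23. n1.wid = 14  [S.tag + 14]
24. n1.lab = 22  [S.mk + A.pre + 18]
25. n11.acc = 0  [B.wid - 14]
26. n12.acc = 22  [A₀.acc + 22]
27. n13.sig = "yy"  ["yy"]
28. n13.env = false  [A.acc > 22]
29. n14.key = 0  [terminal]
30. n13.wid = -1  [len(B.sig) - 3]
31. n13.lab = 25  [25]
32. n12.pre = 3  [B.wid + A.acc - 18]
33. n12.hot = "qn"  ["qn"]
34. n15.sig = "zq"  ["zq"]
35. n15.env = false  [A₀.acc > 0]
36. n16.acc = 0  [0]
37. n17.key = -2  [terminal]
38. n18.cnt = 23  [terminal]
39. n16.pre = 12  [b.key + 14]
40. n16.hot = "nu"  ["nu"]
41. n15.wid = 23  [A.pre + 11]
42. n15.lab = 21  [21]
43. n19.key = -6  [terminal]
44. n11.pre = -8  [A₁.pre * -1 - 5]
45. n11.hot = "yqn"  ["y" ++ A₁.hot]
46. n0.mk = 3  [A.pre + B.wid - 3]
47. n0.tag = 9  [B.wid - 5]

3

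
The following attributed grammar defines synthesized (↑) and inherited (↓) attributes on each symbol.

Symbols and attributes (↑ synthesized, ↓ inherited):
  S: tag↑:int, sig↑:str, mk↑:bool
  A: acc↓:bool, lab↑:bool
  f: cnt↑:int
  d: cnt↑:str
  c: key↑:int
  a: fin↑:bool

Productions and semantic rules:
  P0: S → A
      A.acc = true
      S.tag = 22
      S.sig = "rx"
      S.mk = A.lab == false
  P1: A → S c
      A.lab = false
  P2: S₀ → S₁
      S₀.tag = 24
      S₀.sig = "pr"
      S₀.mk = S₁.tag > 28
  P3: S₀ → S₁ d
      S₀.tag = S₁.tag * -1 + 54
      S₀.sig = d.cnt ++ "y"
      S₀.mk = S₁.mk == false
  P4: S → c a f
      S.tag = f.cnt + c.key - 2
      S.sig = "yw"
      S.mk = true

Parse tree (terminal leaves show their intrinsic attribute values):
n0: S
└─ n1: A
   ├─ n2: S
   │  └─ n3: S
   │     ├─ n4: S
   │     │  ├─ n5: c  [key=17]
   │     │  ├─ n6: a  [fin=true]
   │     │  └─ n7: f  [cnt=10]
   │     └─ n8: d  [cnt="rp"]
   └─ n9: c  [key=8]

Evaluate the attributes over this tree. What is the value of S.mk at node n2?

true

1. n1.acc = true  [true]
2. n5.key = 17  [terminal]
3. n6.fin = true  [terminal]
4. n7.cnt = 10  [terminal]
5. n4.tag = 25  [f.cnt + c.key - 2]
6. n4.sig = "yw"  ["yw"]
7. n4.mk = true  [true]
8. n8.cnt = "rp"  [terminal]
9. n3.tag = 29  [S₁.tag * -1 + 54]
10. n3.sig = "rpy"  [d.cnt ++ "y"]
11. n3.mk = false  [S₁.mk == false]
12. n2.tag = 24  [24]
13. n2.sig = "pr"  ["pr"]
14. n2.mk = true  [S₁.tag > 28]
15. n9.key = 8  [terminal]
16. n1.lab = false  [false]
17. n0.tag = 22  [22]
18. n0.sig = "rx"  ["rx"]
19. n0.mk = true  [A.lab == false]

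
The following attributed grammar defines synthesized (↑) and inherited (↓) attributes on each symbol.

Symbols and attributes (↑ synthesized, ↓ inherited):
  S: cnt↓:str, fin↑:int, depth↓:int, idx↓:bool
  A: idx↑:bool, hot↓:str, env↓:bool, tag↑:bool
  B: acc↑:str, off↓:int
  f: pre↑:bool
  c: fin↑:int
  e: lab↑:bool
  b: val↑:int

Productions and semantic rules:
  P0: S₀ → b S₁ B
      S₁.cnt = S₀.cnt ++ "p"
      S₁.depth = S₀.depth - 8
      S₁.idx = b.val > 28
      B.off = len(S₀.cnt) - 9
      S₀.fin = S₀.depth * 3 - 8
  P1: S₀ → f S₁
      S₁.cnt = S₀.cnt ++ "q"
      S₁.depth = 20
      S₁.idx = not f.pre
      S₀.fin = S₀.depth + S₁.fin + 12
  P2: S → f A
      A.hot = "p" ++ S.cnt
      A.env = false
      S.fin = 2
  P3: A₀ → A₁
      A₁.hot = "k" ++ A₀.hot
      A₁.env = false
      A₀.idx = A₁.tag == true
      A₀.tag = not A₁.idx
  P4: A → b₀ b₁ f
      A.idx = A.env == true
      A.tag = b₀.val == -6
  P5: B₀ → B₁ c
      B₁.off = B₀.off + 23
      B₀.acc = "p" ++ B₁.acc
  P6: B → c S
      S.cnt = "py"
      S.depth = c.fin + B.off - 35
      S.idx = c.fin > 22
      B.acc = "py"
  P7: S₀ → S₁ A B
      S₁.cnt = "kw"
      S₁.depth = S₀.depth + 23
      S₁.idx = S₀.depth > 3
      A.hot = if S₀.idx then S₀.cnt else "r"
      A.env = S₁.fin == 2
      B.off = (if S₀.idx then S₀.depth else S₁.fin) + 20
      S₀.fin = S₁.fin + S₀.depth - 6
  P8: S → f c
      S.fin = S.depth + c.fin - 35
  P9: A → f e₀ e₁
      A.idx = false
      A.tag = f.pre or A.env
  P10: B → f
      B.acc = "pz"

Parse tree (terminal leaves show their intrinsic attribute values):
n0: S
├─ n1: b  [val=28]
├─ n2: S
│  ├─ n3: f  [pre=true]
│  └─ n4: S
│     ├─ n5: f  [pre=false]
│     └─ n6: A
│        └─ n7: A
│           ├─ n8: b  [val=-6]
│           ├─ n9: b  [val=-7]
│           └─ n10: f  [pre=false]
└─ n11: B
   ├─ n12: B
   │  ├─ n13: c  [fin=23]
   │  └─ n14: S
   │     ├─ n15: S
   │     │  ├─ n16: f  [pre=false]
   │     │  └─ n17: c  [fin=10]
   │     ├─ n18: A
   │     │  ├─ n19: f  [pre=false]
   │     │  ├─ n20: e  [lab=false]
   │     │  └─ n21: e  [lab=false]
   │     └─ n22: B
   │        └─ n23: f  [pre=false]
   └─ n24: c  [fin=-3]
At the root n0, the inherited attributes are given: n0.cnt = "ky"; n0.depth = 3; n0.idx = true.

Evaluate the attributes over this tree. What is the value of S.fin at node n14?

0

1. n0.cnt = "ky"  [given at root]
2. n0.depth = 3  [given at root]
3. n0.idx = true  [given at root]
4. n1.val = 28  [terminal]
5. n2.cnt = "kyp"  [S₀.cnt ++ "p"]
6. n2.depth = -5  [S₀.depth - 8]
7. n2.idx = false  [b.val > 28]
8. n3.pre = true  [terminal]
9. n4.cnt = "kypq"  [S₀.cnt ++ "q"]
10. n4.depth = 20  [20]
11. n4.idx = false  [not f.pre]
12. n5.pre = false  [terminal]
13. n6.hot = "pkypq"  ["p" ++ S.cnt]
14. n6.env = false  [false]
15. n7.hot = "kpkypq"  ["k" ++ A₀.hot]
16. n7.env = false  [false]
17. n8.val = -6  [terminal]
18. n9.val = -7  [terminal]
19. n10.pre = false  [terminal]
20. n7.idx = false  [A.env == true]
21. n7.tag = true  [b₀.val == -6]
22. n6.idx = true  [A₁.tag == true]
23. n6.tag = true  [not A₁.idx]
24. n4.fin = 2  [2]
25. n2.fin = 9  [S₀.depth + S₁.fin + 12]
26. n11.off = -7  [len(S₀.cnt) - 9]
27. n12.off = 16  [B₀.off + 23]
28. n13.fin = 23  [terminal]
29. n14.cnt = "py"  ["py"]
30. n14.depth = 4  [c.fin + B.off - 35]
31. n14.idx = true  [c.fin > 22]
32. n15.cnt = "kw"  ["kw"]
33. n15.depth = 27  [S₀.depth + 23]
34. n15.idx = true  [S₀.depth > 3]
35. n16.pre = false  [terminal]
36. n17.fin = 10  [terminal]
37. n15.fin = 2  [S.depth + c.fin - 35]
38. n18.hot = "py"  [if S₀.idx then S₀.cnt else "r"]
39. n18.env = true  [S₁.fin == 2]
40. n19.pre = false  [terminal]
41. n20.lab = false  [terminal]
42. n21.lab = false  [terminal]
43. n18.idx = false  [false]
44. n18.tag = true  [f.pre or A.env]
45. n22.off = 24  [(if S₀.idx then S₀.depth else S₁.fin) + 20]
46. n23.pre = false  [terminal]
47. n22.acc = "pz"  ["pz"]
48. n14.fin = 0  [S₁.fin + S₀.depth - 6]
49. n12.acc = "py"  ["py"]
50. n24.fin = -3  [terminal]
51. n11.acc = "ppy"  ["p" ++ B₁.acc]
52. n0.fin = 1  [S₀.depth * 3 - 8]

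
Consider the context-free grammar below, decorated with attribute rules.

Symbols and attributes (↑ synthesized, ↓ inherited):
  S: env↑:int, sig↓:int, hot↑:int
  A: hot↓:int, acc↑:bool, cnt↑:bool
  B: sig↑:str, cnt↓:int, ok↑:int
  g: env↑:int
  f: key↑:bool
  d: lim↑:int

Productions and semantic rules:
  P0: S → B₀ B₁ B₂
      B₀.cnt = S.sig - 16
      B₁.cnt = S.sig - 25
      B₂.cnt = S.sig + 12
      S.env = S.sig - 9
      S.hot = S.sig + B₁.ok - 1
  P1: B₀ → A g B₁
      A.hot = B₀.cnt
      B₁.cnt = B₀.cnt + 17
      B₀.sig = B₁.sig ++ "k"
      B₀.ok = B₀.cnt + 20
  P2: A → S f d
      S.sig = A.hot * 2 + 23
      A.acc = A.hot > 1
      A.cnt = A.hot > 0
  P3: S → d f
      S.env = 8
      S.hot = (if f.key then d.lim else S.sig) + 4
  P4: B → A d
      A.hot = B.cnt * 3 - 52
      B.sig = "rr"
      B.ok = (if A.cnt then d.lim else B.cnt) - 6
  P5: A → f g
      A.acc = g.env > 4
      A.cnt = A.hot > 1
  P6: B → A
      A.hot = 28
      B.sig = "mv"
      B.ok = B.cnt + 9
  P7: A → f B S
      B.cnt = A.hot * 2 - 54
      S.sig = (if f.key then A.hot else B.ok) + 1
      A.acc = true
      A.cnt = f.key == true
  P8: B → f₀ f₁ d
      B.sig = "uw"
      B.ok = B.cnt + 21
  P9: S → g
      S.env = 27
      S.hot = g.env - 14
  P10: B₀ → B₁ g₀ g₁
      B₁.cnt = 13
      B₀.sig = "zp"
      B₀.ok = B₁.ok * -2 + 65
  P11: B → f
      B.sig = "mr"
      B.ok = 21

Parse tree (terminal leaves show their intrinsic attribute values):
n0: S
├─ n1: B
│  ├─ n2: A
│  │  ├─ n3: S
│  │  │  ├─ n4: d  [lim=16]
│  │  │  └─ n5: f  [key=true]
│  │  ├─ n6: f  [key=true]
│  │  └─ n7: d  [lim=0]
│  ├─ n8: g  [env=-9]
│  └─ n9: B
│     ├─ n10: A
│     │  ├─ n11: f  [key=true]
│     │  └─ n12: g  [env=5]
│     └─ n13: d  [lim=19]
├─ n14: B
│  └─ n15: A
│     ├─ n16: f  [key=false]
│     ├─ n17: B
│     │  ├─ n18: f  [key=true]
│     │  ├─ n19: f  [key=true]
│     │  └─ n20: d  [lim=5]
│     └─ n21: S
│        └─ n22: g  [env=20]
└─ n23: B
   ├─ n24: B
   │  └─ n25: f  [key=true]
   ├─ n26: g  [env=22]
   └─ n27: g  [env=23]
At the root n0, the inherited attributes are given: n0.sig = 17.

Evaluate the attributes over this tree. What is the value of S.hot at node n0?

17

1. n0.sig = 17  [given at root]
2. n1.cnt = 1  [S.sig - 16]
3. n2.hot = 1  [B₀.cnt]
4. n3.sig = 25  [A.hot * 2 + 23]
5. n4.lim = 16  [terminal]
6. n5.key = true  [terminal]
7. n3.env = 8  [8]
8. n3.hot = 20  [(if f.key then d.lim else S.sig) + 4]
9. n6.key = true  [terminal]
10. n7.lim = 0  [terminal]
11. n2.acc = false  [A.hot > 1]
12. n2.cnt = true  [A.hot > 0]
13. n8.env = -9  [terminal]
14. n9.cnt = 18  [B₀.cnt + 17]
15. n10.hot = 2  [B.cnt * 3 - 52]
16. n11.key = true  [terminal]
17. n12.env = 5  [terminal]
18. n10.acc = true  [g.env > 4]
19. n10.cnt = true  [A.hot > 1]
20. n13.lim = 19  [terminal]
21. n9.sig = "rr"  ["rr"]
22. n9.ok = 13  [(if A.cnt then d.lim else B.cnt) - 6]
23. n1.sig = "rrk"  [B₁.sig ++ "k"]
24. n1.ok = 21  [B₀.cnt + 20]
25. n14.cnt = -8  [S.sig - 25]
26. n15.hot = 28  [28]
27. n16.key = false  [terminal]
28. n17.cnt = 2  [A.hot * 2 - 54]
29. n18.key = true  [terminal]
30. n19.key = true  [terminal]
31. n20.lim = 5  [terminal]
32. n17.sig = "uw"  ["uw"]
33. n17.ok = 23  [B.cnt + 21]
34. n21.sig = 24  [(if f.key then A.hot else B.ok) + 1]
35. n22.env = 20  [terminal]
36. n21.env = 27  [27]
37. n21.hot = 6  [g.env - 14]
38. n15.acc = true  [true]
39. n15.cnt = false  [f.key == true]
40. n14.sig = "mv"  ["mv"]
41. n14.ok = 1  [B.cnt + 9]
42. n23.cnt = 29  [S.sig + 12]
43. n24.cnt = 13  [13]
44. n25.key = true  [terminal]
45. n24.sig = "mr"  ["mr"]
46. n24.ok = 21  [21]
47. n26.env = 22  [terminal]
48. n27.env = 23  [terminal]
49. n23.sig = "zp"  ["zp"]
50. n23.ok = 23  [B₁.ok * -2 + 65]
51. n0.env = 8  [S.sig - 9]
52. n0.hot = 17  [S.sig + B₁.ok - 1]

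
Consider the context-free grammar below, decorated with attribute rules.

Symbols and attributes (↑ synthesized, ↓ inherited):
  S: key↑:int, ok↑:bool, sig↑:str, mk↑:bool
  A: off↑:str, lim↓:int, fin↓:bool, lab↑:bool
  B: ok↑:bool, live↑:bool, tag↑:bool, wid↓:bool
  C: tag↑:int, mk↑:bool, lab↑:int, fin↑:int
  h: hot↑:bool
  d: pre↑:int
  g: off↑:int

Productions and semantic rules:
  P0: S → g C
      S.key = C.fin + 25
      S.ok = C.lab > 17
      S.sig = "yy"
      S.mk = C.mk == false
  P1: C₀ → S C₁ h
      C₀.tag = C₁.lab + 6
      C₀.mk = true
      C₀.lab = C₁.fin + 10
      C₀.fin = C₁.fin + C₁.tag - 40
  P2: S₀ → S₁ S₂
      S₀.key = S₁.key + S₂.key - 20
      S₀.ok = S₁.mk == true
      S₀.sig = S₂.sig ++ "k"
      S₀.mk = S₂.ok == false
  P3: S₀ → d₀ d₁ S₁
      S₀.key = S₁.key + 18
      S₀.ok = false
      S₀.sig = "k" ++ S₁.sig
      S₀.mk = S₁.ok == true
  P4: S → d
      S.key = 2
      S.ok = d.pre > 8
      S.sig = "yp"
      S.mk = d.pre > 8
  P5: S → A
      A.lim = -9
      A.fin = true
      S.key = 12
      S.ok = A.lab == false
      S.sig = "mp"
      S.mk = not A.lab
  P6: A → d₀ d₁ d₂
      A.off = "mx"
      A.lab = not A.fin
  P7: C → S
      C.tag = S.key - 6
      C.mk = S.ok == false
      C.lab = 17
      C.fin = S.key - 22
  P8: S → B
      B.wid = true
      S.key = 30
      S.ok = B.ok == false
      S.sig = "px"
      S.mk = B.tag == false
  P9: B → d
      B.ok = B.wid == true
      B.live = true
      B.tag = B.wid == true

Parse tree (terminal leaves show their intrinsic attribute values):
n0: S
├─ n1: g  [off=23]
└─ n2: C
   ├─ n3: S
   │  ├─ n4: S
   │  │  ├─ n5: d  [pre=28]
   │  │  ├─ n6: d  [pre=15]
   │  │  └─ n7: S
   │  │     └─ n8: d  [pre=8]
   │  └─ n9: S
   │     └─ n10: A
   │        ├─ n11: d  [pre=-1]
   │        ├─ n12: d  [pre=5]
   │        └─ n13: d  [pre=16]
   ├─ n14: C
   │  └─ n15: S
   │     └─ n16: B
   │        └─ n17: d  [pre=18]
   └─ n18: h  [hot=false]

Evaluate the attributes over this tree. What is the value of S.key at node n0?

1. n1.off = 23  [terminal]
2. n5.pre = 28  [terminal]
3. n6.pre = 15  [terminal]
4. n8.pre = 8  [terminal]
5. n7.key = 2  [2]
6. n7.ok = false  [d.pre > 8]
7. n7.sig = "yp"  ["yp"]
8. n7.mk = false  [d.pre > 8]
9. n4.key = 20  [S₁.key + 18]
10. n4.ok = false  [false]
11. n4.sig = "kyp"  ["k" ++ S₁.sig]
12. n4.mk = false  [S₁.ok == true]
13. n10.lim = -9  [-9]
14. n10.fin = true  [true]
15. n11.pre = -1  [terminal]
16. n12.pre = 5  [terminal]
17. n13.pre = 16  [terminal]
18. n10.off = "mx"  ["mx"]
19. n10.lab = false  [not A.fin]
20. n9.key = 12  [12]
21. n9.ok = true  [A.lab == false]
22. n9.sig = "mp"  ["mp"]
23. n9.mk = true  [not A.lab]
24. n3.key = 12  [S₁.key + S₂.key - 20]
25. n3.ok = false  [S₁.mk == true]
26. n3.sig = "mpk"  [S₂.sig ++ "k"]
27. n3.mk = false  [S₂.ok == false]
28. n16.wid = true  [true]
29. n17.pre = 18  [terminal]
30. n16.ok = true  [B.wid == true]
31. n16.live = true  [true]
32. n16.tag = true  [B.wid == true]
33. n15.key = 30  [30]
34. n15.ok = false  [B.ok == false]
35. n15.sig = "px"  ["px"]
36. n15.mk = false  [B.tag == false]
37. n14.tag = 24  [S.key - 6]
38. n14.mk = true  [S.ok == false]
39. n14.lab = 17  [17]
40. n14.fin = 8  [S.key - 22]
41. n18.hot = false  [terminal]
42. n2.tag = 23  [C₁.lab + 6]
43. n2.mk = true  [true]
44. n2.lab = 18  [C₁.fin + 10]
45. n2.fin = -8  [C₁.fin + C₁.tag - 40]
46. n0.key = 17  [C.fin + 25]
47. n0.ok = true  [C.lab > 17]
48. n0.sig = "yy"  ["yy"]
49. n0.mk = false  [C.mk == false]

17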